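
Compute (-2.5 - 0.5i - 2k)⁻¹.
-0.2381 + 0.0476i + 0.1905k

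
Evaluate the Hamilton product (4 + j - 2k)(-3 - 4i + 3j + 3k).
-9 - 7i + 17j + 22k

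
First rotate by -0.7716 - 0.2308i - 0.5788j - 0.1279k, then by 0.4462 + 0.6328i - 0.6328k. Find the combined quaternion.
-0.2792 - 0.9575i - 0.0313j + 0.0649k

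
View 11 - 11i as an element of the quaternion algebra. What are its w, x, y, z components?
11 - 11i + 0j + 0k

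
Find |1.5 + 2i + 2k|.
3.202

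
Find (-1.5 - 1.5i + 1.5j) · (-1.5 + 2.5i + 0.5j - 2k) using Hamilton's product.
5.25 - 4.5i - 6j - 1.5k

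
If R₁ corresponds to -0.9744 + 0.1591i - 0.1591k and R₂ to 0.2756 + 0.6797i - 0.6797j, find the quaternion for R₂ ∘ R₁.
-0.3767 - 0.5103i + 0.7704j + 0.0643k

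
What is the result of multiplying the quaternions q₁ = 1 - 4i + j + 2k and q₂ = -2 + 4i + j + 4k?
5 + 14i + 23j - 8k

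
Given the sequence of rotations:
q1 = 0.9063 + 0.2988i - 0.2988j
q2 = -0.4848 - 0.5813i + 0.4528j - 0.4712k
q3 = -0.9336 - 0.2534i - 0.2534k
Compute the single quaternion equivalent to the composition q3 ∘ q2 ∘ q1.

q2 · q1 = -0.1304 - 0.8125i + 0.4144j - 0.3887k
q3 · q2 · q1 = -0.1826 + 0.8966i - 0.2795j + 0.2909k
-0.1826 + 0.8966i - 0.2795j + 0.2909k


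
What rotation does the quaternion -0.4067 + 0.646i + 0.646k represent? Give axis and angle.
axis = (√2/2, 0, √2/2), θ = 228°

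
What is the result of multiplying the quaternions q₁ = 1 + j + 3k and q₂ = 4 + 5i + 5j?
-1 - 10i + 24j + 7k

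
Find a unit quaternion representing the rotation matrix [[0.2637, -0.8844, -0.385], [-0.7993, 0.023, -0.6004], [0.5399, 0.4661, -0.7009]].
0.3827 + 0.6967i - 0.6042j + 0.0556k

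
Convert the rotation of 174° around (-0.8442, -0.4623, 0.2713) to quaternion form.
0.0523 - 0.843i - 0.4617j + 0.2709k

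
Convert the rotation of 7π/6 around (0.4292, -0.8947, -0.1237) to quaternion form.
-0.2588 + 0.4146i - 0.8642j - 0.1195k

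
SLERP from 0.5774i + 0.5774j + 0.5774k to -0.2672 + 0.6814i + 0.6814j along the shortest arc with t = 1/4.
-0.0717 + 0.6303i + 0.6303j + 0.4476k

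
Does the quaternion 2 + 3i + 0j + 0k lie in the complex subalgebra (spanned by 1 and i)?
Yes. The quaternion 2 + 3i has j- and k-coefficients y = z = 0, so it lies in the complex subalgebra spanned by 1 and i.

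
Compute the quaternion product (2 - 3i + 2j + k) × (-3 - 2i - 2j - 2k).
-6 + 3i - 18j + 3k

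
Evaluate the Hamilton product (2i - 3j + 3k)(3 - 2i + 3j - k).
16 - 13j + 9k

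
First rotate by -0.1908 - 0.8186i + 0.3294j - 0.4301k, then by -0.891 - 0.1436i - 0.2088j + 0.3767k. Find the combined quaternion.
0.2832 + 0.7225i - 0.6238j + 0.0931k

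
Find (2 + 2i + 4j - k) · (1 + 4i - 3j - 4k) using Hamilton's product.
2 - 9i + 2j - 31k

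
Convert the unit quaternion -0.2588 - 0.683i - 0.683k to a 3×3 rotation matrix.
[[0.067, -0.3535, 0.933], [0.3535, -0.866, -0.3535], [0.933, 0.3535, 0.067]]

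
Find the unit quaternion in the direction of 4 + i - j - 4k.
0.686 + 0.1715i - 0.1715j - 0.686k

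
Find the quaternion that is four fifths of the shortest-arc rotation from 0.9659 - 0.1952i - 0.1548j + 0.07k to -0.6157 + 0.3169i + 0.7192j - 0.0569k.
0.7159 - 0.3032i - 0.6259j + 0.062k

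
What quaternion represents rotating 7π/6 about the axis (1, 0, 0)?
-0.2588 + 0.9659i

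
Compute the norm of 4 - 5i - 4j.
√57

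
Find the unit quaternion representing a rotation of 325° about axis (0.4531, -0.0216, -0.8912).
-0.9537 + 0.1362i - 0.0065j - 0.268k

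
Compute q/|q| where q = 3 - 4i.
0.6 - 0.8i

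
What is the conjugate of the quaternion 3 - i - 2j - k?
3 + i + 2j + k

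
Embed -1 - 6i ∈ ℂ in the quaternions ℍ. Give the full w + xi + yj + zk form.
-1 - 6i + 0j + 0k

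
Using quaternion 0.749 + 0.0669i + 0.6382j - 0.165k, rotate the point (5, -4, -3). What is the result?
(-3.477, -3.623, -4.978)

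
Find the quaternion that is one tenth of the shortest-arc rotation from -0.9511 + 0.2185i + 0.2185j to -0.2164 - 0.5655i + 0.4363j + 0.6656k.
-0.9486 + 0.1312i + 0.2724j + 0.0939k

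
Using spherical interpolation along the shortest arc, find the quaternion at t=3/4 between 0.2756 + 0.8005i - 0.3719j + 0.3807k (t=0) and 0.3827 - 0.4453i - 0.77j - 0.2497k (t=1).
-0.2454 + 0.6999i + 0.5613j + 0.3673k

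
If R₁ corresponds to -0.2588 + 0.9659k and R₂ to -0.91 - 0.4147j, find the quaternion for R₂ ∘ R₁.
0.2355 - 0.4006i + 0.1073j - 0.879k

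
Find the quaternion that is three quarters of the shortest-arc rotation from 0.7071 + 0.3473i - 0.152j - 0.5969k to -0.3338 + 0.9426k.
0.4471 + 0.0928i - 0.0406j - 0.8887k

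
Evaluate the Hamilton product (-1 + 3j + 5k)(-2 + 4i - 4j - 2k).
24 + 10i + 18j - 20k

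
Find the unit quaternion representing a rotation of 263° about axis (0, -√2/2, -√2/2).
-0.6626 - 0.5296j - 0.5296k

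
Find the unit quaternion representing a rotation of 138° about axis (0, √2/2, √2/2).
0.3584 + 0.6601j + 0.6601k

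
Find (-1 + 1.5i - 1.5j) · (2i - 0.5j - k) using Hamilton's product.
-3.75 - 0.5i + 2j + 3.25k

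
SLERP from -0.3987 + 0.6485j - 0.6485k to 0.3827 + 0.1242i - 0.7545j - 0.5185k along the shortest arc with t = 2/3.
-0.4701 - 0.0971i + 0.8679j + 0.1278k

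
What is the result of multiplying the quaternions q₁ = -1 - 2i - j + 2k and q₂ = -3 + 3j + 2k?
2 - 2i + 4j - 14k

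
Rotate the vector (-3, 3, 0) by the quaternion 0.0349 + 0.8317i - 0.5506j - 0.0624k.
(-3.892, 1.587, 0.576)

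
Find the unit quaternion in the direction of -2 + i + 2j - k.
-0.6325 + 0.3162i + 0.6325j - 0.3162k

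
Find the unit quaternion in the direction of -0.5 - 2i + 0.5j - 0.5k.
-0.2294 - 0.9177i + 0.2294j - 0.2294k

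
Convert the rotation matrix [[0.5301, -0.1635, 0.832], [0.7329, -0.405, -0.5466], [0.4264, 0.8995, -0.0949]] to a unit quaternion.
0.5075 + 0.7124i + 0.1998j + 0.4416k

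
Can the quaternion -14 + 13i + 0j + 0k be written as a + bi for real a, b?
Yes. The quaternion -14 + 13i has j- and k-coefficients y = z = 0, so it lies in the complex subalgebra spanned by 1 and i.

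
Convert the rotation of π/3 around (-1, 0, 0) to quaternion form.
0.866 - 0.5i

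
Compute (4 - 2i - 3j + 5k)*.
4 + 2i + 3j - 5k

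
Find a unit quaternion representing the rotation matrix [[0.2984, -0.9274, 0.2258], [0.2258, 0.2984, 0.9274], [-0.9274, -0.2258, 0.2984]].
0.6883 - 0.4188i + 0.4188j + 0.4188k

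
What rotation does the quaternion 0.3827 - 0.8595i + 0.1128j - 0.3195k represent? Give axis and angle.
axis = (-0.9303, 0.1221, -0.3458), θ = 3π/4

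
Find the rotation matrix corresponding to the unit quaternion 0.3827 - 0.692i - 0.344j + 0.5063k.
[[0.2506, 0.0886, -0.964], [0.8636, -0.4704, 0.1813], [-0.4374, -0.878, -0.1944]]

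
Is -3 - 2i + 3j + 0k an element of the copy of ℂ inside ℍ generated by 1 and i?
No. The quaternion -3 - 2i + 3j has j-coefficient y = 3 and k-coefficient z = 0, not both zero, so it does not lie in the complex subalgebra spanned by 1 and i.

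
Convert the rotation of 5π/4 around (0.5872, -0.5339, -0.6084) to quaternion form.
-0.3827 + 0.5425i - 0.4933j - 0.5621k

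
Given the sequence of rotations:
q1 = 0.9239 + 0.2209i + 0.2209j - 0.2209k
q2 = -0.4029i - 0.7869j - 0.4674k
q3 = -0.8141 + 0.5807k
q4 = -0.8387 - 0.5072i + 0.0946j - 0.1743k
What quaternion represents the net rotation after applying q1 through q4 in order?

q2 · q1 = 0.1596 - 0.0952i - 0.9193j - 0.347k
q3 · q2 · q1 = 0.0716 + 0.6113i + 0.6931j + 0.3752k
q4 · q3 · q2 · q1 = 0.2498 - 0.3927i - 0.4908j - 0.7365k
0.2498 - 0.3927i - 0.4908j - 0.7365k


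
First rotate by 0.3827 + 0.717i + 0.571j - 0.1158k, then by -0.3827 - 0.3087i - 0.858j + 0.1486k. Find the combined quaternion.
0.582 - 0.378i - 0.4761j + 0.5401k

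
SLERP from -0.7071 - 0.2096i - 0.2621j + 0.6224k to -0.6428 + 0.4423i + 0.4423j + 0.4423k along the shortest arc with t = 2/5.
-0.7766 + 0.0647i + 0.0293j + 0.626k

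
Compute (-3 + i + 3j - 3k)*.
-3 - i - 3j + 3k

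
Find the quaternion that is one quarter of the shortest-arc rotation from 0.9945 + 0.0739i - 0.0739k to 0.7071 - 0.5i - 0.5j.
0.985 - 0.0816i - 0.14j - 0.0585k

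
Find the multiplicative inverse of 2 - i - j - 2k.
0.2 + 0.1i + 0.1j + 0.2k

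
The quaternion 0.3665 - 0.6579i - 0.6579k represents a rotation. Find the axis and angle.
axis = (-√2/2, 0, -√2/2), θ = 137°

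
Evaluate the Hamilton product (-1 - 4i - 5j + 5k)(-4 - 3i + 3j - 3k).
22 + 19i - 10j - 44k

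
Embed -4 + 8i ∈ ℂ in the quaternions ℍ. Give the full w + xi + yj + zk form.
-4 + 8i + 0j + 0k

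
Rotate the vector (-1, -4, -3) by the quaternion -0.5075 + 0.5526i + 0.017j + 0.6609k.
(-5.024, 0.839, 0.24)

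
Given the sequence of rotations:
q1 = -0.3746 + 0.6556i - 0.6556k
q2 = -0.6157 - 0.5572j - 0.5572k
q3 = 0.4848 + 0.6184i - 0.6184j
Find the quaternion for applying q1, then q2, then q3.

q2 · q1 = -0.1347 - 0.0384i - 0.1566j + 0.9777k
q3 · q2 · q1 = -0.1384 - 0.7065i - 0.5972j + 0.3534k
-0.1384 - 0.7065i - 0.5972j + 0.3534k


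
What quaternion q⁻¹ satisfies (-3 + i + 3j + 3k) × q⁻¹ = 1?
-0.1071 - 0.0357i - 0.1071j - 0.1071k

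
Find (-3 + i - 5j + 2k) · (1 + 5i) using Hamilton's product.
-8 - 14i + 5j + 27k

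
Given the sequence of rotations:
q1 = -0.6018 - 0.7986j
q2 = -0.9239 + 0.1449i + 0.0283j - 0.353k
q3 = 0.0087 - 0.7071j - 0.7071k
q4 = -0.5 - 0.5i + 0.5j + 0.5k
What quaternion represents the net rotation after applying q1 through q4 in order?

q2 · q1 = 0.5786 - 0.3691i + 0.7208j + 0.0967k
q3 · q2 · q1 = 0.5831 + 0.4381i - 0.1419j - 0.6693k
q4 · q3 · q2 · q1 = 0.3331 - 0.7743i + 0.2469j + 0.4781k
0.3331 - 0.7743i + 0.2469j + 0.4781k


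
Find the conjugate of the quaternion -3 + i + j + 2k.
-3 - i - j - 2k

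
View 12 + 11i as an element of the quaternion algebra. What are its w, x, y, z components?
12 + 11i + 0j + 0k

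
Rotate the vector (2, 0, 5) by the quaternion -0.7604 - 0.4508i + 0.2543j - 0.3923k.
(0.961, -3.691, 3.802)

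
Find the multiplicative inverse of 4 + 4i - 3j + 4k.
0.0702 - 0.0702i + 0.0526j - 0.0702k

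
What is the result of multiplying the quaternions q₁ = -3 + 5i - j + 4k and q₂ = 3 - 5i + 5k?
-4 + 25i - 48j - 8k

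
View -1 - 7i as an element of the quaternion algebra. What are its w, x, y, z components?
-1 - 7i + 0j + 0k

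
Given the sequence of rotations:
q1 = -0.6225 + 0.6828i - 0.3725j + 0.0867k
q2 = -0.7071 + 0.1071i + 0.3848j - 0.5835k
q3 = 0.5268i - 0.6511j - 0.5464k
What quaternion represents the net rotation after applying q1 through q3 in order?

q2 · q1 = 0.561 - 0.7335i - 0.3838j - 0.0007k
q3 · q2 · q1 = 0.1361 + 0.0863i + 0.0359j - 0.9863k
0.1361 + 0.0863i + 0.0359j - 0.9863k


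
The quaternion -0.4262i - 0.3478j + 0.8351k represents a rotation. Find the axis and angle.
axis = (-0.4262, -0.3478, 0.8351), θ = π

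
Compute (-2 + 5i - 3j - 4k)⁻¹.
-0.037 - 0.0926i + 0.0556j + 0.0741k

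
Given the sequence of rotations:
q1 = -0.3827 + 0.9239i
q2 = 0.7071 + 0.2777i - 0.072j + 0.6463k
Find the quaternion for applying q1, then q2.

q2 · q1 = -0.5272 + 0.547i + 0.6247j - 0.1808k
-0.5272 + 0.547i + 0.6247j - 0.1808k


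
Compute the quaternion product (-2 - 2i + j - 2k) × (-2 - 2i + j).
-1 + 10i + 4k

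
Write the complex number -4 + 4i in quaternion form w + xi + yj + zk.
-4 + 4i + 0j + 0k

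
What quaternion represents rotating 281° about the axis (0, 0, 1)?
-0.7716 + 0.6361k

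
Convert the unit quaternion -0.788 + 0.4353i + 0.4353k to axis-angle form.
axis = (√2/2, 0, √2/2), θ = 284°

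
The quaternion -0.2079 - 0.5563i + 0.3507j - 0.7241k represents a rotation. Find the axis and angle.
axis = (-0.5687, 0.3585, -0.7403), θ = 204°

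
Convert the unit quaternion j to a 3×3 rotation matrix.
[[-1, 0, 0], [0, 1, 0], [0, 0, -1]]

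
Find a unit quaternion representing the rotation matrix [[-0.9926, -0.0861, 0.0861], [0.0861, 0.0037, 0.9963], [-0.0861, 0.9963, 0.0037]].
0.061 + 0.7058j + 0.7058k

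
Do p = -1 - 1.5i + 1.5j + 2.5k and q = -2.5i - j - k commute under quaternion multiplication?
No: pq = 0.25 + 3.5i - 6.75j + 6.25k ≠ 0.25 + 1.5i + 8.75j - 4.25k = qp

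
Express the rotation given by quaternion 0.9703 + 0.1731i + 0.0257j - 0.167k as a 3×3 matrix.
[[0.9429, 0.333, -0.0079], [-0.3152, 0.8843, -0.3445], [-0.1077, 0.3273, 0.9388]]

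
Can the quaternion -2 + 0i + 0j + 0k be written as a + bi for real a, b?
Yes. The quaternion -2 has j- and k-coefficients y = z = 0, so it lies in the complex subalgebra spanned by 1 and i.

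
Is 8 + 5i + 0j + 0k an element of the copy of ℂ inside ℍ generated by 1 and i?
Yes. The quaternion 8 + 5i has j- and k-coefficients y = z = 0, so it lies in the complex subalgebra spanned by 1 and i.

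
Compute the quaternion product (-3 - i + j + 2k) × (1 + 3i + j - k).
1 - 13i + 3j + k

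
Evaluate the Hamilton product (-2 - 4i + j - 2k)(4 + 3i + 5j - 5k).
-11 - 17i - 32j - 21k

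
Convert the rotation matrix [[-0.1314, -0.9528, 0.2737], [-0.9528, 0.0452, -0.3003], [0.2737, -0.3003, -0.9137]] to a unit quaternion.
-0.659i + 0.7229j - 0.2077k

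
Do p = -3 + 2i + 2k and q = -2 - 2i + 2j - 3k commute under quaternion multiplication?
No: pq = 16 - 2i - 4j + 9k ≠ 16 + 6i - 8j + k = qp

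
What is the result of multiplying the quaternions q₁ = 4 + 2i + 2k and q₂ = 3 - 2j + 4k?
4 + 10i - 16j + 18k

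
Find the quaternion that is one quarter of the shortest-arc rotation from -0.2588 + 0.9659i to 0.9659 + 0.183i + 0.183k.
-0.5881 + 0.806i - 0.0671k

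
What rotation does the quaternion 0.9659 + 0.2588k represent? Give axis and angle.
axis = (0, 0, 1), θ = π/6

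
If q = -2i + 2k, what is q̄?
2i - 2k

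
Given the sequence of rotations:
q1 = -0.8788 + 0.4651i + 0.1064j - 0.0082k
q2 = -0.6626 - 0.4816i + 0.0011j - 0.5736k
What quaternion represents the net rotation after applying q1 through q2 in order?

q2 · q1 = 0.8015 + 0.1761i - 0.3422j + 0.4578k
0.8015 + 0.1761i - 0.3422j + 0.4578k


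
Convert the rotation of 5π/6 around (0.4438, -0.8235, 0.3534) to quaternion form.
0.2588 + 0.4287i - 0.7954j + 0.3414k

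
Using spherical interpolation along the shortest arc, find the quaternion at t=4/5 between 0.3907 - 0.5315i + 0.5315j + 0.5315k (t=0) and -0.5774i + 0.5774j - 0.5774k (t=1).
0.1023 - 0.6519i + 0.6519j - 0.3737k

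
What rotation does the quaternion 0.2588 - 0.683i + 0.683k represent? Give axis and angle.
axis = (-√2/2, 0, √2/2), θ = 5π/6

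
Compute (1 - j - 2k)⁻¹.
0.1667 + 0.1667j + 0.3333k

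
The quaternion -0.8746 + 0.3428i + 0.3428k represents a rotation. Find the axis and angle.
axis = (√2/2, 0, √2/2), θ = 302°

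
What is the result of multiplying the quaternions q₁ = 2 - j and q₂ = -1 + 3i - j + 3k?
-3 + 3i - j + 9k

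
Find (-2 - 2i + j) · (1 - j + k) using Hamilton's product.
-1 - i + 5j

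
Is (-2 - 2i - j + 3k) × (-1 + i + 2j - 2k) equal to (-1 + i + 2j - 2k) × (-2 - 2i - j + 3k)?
No: pq = 12 - 4i - 4j - 2k ≠ 12 + 4i - 2j + 4k = qp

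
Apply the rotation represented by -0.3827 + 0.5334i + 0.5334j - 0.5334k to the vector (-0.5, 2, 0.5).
(-0.098, -0.845, -1.943)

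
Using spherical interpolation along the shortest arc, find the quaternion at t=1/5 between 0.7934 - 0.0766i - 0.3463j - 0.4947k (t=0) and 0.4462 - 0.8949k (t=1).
0.7469 - 0.0629i - 0.2843j - 0.5978k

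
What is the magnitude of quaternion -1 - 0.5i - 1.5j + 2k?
2.739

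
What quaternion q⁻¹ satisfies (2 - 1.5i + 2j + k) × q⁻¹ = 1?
0.1778 + 0.1333i - 0.1778j - 0.0889k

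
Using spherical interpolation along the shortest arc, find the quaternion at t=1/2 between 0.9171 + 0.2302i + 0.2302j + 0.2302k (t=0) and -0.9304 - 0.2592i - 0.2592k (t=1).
0.9301 + 0.2464i + 0.1159j + 0.2464k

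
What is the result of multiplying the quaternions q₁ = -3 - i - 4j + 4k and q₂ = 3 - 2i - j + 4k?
-31 - 9i - 13j - 7k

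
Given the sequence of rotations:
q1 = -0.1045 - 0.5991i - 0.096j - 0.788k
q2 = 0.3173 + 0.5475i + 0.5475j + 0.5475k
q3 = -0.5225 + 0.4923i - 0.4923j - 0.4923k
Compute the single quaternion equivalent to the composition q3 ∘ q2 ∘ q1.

q2 · q1 = 0.7788 - 0.6262i + 0.0157j - 0.0318k
q3 · q2 · q1 = -0.1066 + 0.734i - 0.0677j - 0.6673k
-0.1066 + 0.734i - 0.0677j - 0.6673k


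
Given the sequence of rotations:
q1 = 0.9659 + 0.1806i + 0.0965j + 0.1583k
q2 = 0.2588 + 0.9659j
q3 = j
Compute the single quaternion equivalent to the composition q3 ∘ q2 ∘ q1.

q2 · q1 = 0.1568 + 0.1996i + 0.9579j - 0.1335k
q3 · q2 · q1 = -0.9579 - 0.1335i + 0.1568j - 0.1996k
-0.9579 - 0.1335i + 0.1568j - 0.1996k


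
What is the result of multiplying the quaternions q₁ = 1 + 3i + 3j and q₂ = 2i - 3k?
-6 - 7i + 9j - 9k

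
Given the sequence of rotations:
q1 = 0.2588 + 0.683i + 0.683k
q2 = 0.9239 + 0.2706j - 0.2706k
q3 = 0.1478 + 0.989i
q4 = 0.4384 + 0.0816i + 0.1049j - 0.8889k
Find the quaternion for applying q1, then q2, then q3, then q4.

q2 · q1 = 0.4239 + 0.8158i - 0.1148j + 0.3762k
q3 · q2 · q1 = -0.7442 + 0.5398i - 0.389j - 0.0579k
q4 · q3 · q2 · q1 = -0.381 - 0.1759i - 0.7237j + 0.5478k
-0.381 - 0.1759i - 0.7237j + 0.5478k


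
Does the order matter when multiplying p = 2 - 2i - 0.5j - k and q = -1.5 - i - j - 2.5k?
Yes: pq = -8 + 1.25i - 5.25j - 2k ≠ -8 + 0.75i + 2.75j - 5k = qp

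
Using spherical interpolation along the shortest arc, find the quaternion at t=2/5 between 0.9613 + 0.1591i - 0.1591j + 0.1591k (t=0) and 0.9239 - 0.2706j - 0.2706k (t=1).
0.9728 + 0.0978i - 0.2096j - 0.0139k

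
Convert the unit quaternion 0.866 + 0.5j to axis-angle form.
axis = (0, 1, 0), θ = π/3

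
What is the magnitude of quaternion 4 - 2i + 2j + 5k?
7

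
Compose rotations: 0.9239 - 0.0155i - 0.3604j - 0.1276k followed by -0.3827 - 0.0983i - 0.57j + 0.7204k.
-0.4686 + 0.2475i - 0.4124j + 0.741k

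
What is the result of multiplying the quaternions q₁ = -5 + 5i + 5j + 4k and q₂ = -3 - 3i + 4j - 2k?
18 - 26i - 37j + 33k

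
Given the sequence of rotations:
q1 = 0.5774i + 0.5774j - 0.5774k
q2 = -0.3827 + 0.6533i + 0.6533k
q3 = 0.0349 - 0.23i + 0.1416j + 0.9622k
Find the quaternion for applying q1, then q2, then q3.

q2 · q1 = -0.5982i + 0.5335j + 0.5982k
q3 · q2 · q1 = -0.7887 - 0.4495i - 0.4194j - 0.0171k
-0.7887 - 0.4495i - 0.4194j - 0.0171k


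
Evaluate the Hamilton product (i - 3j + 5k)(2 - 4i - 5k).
29 + 17i - 21j - 2k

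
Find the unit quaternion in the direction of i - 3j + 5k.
0.169i - 0.5071j + 0.8452k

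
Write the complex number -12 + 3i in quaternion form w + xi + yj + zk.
-12 + 3i + 0j + 0k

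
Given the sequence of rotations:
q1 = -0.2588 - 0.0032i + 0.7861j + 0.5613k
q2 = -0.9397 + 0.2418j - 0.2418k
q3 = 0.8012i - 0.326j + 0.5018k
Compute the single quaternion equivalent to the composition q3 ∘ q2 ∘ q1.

q2 · q1 = 0.1888 + 0.3288i - 0.8005j - 0.4641k
q3 · q2 · q1 = -0.2915 + 0.7043i + 0.4753j - 0.4394k
-0.2915 + 0.7043i + 0.4753j - 0.4394k


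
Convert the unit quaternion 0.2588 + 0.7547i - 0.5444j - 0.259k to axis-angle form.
axis = (0.7813, -0.5636, -0.2681), θ = 5π/6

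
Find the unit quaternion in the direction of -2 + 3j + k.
-0.5345 + 0.8018j + 0.2673k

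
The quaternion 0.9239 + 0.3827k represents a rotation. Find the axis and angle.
axis = (0, 0, 1), θ = π/4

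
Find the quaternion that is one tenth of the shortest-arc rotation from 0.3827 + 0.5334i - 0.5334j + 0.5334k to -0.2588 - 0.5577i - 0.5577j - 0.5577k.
0.3936 + 0.5736i - 0.4326j + 0.5736k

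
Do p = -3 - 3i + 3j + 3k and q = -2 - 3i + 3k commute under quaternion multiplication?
No: pq = -12 + 24i - 6j - 6k ≠ -12 + 6i - 6j - 24k = qp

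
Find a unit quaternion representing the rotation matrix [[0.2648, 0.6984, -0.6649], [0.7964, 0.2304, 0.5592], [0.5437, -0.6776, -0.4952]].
-0.5 + 0.6184i + 0.6043j - 0.049k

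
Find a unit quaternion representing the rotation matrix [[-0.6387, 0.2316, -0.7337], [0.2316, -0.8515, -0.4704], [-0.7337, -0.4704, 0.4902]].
-0.425i - 0.2725j + 0.8632k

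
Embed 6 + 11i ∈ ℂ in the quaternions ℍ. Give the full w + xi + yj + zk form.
6 + 11i + 0j + 0k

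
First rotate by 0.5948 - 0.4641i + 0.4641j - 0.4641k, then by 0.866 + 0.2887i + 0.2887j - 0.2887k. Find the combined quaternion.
0.3811 - 0.2302i + 0.8416j - 0.3057k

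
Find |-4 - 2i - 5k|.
√45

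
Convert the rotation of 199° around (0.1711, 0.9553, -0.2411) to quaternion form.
-0.165 + 0.1688i + 0.9422j - 0.2378k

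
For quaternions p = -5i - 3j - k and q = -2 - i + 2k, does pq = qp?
No: pq = -3 + 4i + 17j - k ≠ -3 + 16i - 5j + 5k = qp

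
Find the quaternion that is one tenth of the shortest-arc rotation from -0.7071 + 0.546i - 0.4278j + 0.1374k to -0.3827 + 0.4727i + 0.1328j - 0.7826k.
-0.7181 + 0.5772i - 0.3877j + 0.0296k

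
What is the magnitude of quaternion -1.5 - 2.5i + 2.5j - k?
3.969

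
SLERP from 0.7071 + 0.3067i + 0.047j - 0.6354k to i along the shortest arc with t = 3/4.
0.23 + 0.9509i + 0.0153j - 0.2067k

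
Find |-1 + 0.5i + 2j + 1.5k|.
2.739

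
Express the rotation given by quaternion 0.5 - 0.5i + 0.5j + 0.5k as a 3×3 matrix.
[[0, -1, 0], [0, 0, 1], [-1, 0, 0]]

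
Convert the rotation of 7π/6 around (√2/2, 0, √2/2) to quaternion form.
-0.2588 + 0.683i + 0.683k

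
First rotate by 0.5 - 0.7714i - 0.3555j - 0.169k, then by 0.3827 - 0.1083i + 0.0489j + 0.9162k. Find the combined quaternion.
0.28 - 0.0319i - 0.8367j + 0.4696k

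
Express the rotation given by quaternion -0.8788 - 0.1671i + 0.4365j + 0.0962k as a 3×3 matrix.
[[0.6004, 0.0232, -0.7993], [-0.315, 0.9256, -0.2097], [0.735, 0.3777, 0.5631]]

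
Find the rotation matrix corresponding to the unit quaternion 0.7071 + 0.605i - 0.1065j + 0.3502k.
[[0.732, -0.6241, 0.2731], [0.3664, 0.0227, -0.9302], [0.5744, 0.781, 0.2453]]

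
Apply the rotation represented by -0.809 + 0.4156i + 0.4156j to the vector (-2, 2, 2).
(-1.963, 1.963, -2.072)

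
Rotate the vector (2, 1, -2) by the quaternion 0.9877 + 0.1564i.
(2, 1.569, -1.593)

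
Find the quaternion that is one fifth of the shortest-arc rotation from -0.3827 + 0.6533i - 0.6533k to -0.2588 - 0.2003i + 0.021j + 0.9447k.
-0.2623 + 0.593i - 0.0047j - 0.7613k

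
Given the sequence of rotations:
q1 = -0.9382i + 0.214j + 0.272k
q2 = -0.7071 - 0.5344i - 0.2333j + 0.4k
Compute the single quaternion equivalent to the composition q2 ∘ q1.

q2 · q1 = -0.5602 + 0.5143i - 0.3812j - 0.5256k
-0.5602 + 0.5143i - 0.3812j - 0.5256k


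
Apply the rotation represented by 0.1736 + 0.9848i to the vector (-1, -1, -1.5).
(-1, 1.453, 1.068)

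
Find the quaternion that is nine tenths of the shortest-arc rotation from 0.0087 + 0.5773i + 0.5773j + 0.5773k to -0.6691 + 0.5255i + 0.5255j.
-0.6187 + 0.5535i + 0.5535j + 0.0668k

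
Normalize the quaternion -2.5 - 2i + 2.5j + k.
-0.5976 - 0.4781i + 0.5976j + 0.239k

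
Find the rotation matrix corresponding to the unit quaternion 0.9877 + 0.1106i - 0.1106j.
[[0.9755, -0.0245, -0.2185], [-0.0245, 0.9755, -0.2185], [0.2185, 0.2185, 0.9511]]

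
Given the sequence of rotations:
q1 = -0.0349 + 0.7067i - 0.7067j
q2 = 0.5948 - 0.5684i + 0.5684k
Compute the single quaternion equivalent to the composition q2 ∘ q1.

q2 · q1 = 0.3809 + 0.8419i - 0.0187j + 0.3819k
0.3809 + 0.8419i - 0.0187j + 0.3819k


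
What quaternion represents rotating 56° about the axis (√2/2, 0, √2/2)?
0.8829 + 0.332i + 0.332k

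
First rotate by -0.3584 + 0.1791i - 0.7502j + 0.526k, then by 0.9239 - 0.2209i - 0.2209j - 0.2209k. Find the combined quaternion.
-0.3411 - 0.0373i - 0.5373j + 0.7704k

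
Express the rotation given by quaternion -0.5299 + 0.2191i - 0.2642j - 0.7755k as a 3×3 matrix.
[[-0.3424, -0.9376, -0.0598], [0.7061, -0.2988, 0.642], [-0.6198, 0.1776, 0.7644]]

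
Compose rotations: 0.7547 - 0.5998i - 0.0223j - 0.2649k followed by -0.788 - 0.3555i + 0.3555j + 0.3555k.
-0.7058 + 0.1181i - 0.0215j + 0.6982k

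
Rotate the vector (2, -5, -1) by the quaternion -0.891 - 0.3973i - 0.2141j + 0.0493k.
(0.175, -2.504, -4.868)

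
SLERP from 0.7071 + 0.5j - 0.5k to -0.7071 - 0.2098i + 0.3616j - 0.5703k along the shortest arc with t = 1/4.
0.9117 + 0.0787i + 0.3216j - 0.2433k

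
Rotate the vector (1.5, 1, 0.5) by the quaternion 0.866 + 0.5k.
(-0.116, 1.799, 0.5)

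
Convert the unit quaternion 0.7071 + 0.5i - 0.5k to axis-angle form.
axis = (√2/2, 0, -√2/2), θ = π/2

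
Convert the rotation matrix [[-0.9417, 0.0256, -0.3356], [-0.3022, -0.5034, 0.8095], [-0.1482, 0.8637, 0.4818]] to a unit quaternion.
-0.0958 - 0.1414i + 0.489j + 0.8554k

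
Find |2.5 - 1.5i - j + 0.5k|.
3.122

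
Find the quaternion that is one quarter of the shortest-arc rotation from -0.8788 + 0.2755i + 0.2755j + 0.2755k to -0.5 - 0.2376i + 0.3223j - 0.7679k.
-0.9249 + 0.1582i + 0.3452j - 0.0189k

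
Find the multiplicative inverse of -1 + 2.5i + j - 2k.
-0.0816 - 0.2041i - 0.0816j + 0.1633k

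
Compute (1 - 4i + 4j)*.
1 + 4i - 4j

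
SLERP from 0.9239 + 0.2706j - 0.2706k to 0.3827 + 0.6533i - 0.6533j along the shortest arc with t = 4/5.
0.6072 + 0.5958i - 0.5202j - 0.0756k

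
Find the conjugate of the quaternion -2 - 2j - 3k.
-2 + 2j + 3k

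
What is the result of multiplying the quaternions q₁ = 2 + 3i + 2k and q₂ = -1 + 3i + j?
-11 + i + 8j + k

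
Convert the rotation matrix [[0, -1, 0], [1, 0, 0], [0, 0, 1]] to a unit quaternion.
0.7071 + 0.7071k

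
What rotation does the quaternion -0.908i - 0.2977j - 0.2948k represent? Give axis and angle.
axis = (-0.908, -0.2977, -0.2948), θ = π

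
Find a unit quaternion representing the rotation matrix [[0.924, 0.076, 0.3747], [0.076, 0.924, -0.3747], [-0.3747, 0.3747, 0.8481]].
0.9613 + 0.1949i + 0.1949j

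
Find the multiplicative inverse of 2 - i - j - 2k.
0.2 + 0.1i + 0.1j + 0.2k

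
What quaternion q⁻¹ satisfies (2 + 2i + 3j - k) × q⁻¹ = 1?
0.1111 - 0.1111i - 0.1667j + 0.0556k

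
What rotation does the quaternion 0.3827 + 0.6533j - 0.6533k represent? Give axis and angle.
axis = (0, √2/2, -√2/2), θ = 3π/4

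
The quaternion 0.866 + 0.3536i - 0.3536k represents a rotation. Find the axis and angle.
axis = (√2/2, 0, -√2/2), θ = π/3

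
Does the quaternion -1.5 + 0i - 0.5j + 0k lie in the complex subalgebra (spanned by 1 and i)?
No. The quaternion -1.5 - 0.5j has j-coefficient y = -0.5 and k-coefficient z = 0, not both zero, so it does not lie in the complex subalgebra spanned by 1 and i.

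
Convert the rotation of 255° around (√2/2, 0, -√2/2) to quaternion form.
-0.6088 + 0.561i - 0.561k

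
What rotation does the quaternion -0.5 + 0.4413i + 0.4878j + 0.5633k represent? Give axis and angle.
axis = (0.5096, 0.5633, 0.6504), θ = 4π/3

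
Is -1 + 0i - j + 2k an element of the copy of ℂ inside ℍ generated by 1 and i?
No. The quaternion -1 - j + 2k has j-coefficient y = -1 and k-coefficient z = 2, not both zero, so it does not lie in the complex subalgebra spanned by 1 and i.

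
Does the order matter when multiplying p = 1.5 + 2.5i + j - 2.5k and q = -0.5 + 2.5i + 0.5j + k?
Yes: pq = -5 + 4.75i - 8.5j + 1.5k ≠ -5 + 0.25i + 9j + 4k = qp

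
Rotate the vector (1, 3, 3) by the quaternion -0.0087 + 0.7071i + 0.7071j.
(2.963, 1.037, -3.024)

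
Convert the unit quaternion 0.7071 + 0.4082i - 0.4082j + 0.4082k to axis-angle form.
axis = (√3/3, -√3/3, √3/3), θ = π/2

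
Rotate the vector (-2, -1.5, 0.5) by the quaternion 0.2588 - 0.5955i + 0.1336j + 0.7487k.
(0.722, 1.043, 2.212)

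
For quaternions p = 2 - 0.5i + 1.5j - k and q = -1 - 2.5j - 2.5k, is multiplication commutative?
No: pq = -0.75 - 5.75i - 7.75j - 2.75k ≠ -0.75 + 6.75i - 5.25j - 5.25k = qp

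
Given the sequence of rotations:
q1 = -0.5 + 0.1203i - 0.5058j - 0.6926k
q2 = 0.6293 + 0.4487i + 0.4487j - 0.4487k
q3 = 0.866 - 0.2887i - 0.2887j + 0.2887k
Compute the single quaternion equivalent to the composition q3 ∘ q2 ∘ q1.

q2 · q1 = -0.4524 - 0.6864i - 0.2859j - 0.4924k
q3 · q2 · q1 = -0.5303 - 0.2391i - 0.4573j - 0.6727k
-0.5303 - 0.2391i - 0.4573j - 0.6727k


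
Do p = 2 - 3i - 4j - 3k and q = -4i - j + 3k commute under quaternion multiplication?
No: pq = -7 - 23i + 19j - 7k ≠ -7 + 7i - 23j + 19k = qp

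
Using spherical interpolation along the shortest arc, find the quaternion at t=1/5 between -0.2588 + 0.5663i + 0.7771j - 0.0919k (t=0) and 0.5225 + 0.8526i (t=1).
-0.0939 + 0.718i + 0.6849j - 0.081k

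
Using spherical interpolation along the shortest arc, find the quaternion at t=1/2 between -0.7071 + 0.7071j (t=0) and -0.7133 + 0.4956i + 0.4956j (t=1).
-0.7375 + 0.2573i + 0.6244j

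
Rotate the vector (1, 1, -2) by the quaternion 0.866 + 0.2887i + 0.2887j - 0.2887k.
(0.667, 1.667, -1.667)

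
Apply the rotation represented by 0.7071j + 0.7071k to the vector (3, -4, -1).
(-3, -1, -4)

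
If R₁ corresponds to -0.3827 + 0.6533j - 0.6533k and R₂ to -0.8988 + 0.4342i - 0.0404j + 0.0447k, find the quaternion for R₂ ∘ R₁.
0.3996 - 0.169i - 0.2881j + 0.8537k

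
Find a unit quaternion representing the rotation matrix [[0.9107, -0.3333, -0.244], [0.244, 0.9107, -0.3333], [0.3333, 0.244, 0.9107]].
0.9659 + 0.1494i - 0.1494j + 0.1494k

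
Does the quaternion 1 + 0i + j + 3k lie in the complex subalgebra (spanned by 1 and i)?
No. The quaternion 1 + j + 3k has j-coefficient y = 1 and k-coefficient z = 3, not both zero, so it does not lie in the complex subalgebra spanned by 1 and i.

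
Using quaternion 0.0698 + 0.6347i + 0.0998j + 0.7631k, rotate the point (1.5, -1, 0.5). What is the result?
(0.194, 1.352, 1.278)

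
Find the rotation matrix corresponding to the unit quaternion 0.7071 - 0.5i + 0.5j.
[[0.5, -0.5, 0.7071], [-0.5, 0.5, 0.7071], [-0.7071, -0.7071, 0]]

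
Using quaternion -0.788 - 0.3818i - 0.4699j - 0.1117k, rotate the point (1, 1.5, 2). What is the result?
(2.459, 0.567, 0.938)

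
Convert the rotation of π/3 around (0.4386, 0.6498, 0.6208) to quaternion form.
0.866 + 0.2193i + 0.3249j + 0.3104k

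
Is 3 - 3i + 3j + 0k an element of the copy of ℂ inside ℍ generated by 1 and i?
No. The quaternion 3 - 3i + 3j has j-coefficient y = 3 and k-coefficient z = 0, not both zero, so it does not lie in the complex subalgebra spanned by 1 and i.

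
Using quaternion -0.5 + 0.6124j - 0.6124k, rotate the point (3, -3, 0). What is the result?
(0.337, 1.087, 4.087)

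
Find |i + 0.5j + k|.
1.5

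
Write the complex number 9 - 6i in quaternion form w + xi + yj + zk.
9 - 6i + 0j + 0k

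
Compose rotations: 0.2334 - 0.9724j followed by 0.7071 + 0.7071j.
0.8526 - 0.5225j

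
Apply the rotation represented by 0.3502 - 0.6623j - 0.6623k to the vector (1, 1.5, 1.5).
(-0.755, 1.036, 1.964)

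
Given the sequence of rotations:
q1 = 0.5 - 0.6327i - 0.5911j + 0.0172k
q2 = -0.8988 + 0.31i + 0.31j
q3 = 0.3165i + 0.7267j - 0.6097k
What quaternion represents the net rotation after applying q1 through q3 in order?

q2 · q1 = -0.07 + 0.729i + 0.6809j - 0.0026k
q3 · q2 · q1 = -0.7271 + 0.3911i - 0.4945j - 0.2716k
-0.7271 + 0.3911i - 0.4945j - 0.2716k


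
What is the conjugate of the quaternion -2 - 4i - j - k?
-2 + 4i + j + k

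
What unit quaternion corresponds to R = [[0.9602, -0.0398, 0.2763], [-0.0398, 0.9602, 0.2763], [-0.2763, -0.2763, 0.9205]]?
0.9799 - 0.141i + 0.141j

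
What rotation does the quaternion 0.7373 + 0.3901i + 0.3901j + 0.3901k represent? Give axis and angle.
axis = (√3/3, √3/3, √3/3), θ = 85°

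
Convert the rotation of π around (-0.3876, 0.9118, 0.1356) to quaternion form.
-0.3876i + 0.9118j + 0.1356k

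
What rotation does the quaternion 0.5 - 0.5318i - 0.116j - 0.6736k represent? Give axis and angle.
axis = (-0.6141, -0.1339, -0.7778), θ = 2π/3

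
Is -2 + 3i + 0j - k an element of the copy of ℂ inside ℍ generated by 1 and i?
No. The quaternion -2 + 3i - k has j-coefficient y = 0 and k-coefficient z = -1, not both zero, so it does not lie in the complex subalgebra spanned by 1 and i.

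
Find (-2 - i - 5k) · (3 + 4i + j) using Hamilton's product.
-2 - 6i - 22j - 16k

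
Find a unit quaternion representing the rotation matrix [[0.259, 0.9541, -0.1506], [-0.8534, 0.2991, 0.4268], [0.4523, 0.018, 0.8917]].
0.7826 - 0.1306i - 0.1926j - 0.5774k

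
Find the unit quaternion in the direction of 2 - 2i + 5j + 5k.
0.2626 - 0.2626i + 0.6565j + 0.6565k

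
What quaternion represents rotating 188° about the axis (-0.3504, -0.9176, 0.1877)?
-0.0698 - 0.3495i - 0.9154j + 0.1872k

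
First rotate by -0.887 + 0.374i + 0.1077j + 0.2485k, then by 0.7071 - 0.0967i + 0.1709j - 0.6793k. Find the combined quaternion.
-0.4406 + 0.4659i - 0.3055j + 0.7039k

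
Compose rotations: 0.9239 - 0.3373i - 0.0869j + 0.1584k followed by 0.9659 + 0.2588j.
0.9149 - 0.2848i + 0.1552j + 0.2403k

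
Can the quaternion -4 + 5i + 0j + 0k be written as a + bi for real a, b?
Yes. The quaternion -4 + 5i has j- and k-coefficients y = z = 0, so it lies in the complex subalgebra spanned by 1 and i.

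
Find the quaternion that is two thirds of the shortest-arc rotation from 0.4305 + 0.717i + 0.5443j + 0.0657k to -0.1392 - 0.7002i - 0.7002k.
0.2639 + 0.7782i + 0.2064j + 0.5312k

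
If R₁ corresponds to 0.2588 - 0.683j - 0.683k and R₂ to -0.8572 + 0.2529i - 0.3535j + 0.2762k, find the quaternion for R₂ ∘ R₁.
-0.2746 + 0.4955i + 0.6667j + 0.4842k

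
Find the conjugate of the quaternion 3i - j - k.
-3i + j + k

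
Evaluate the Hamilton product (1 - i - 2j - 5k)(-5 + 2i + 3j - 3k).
-12 + 28i + 23k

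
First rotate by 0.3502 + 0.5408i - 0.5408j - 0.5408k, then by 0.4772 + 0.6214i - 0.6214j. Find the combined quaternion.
-0.505 + 0.8117i - 0.1396j - 0.2581k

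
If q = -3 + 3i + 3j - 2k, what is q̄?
-3 - 3i - 3j + 2k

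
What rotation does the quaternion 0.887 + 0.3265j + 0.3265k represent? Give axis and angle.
axis = (0, √2/2, √2/2), θ = 55°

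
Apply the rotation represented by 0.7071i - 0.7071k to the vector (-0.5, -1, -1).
(1, 1, 0.5)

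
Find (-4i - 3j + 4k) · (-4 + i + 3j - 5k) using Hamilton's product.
33 + 19i - 4j - 25k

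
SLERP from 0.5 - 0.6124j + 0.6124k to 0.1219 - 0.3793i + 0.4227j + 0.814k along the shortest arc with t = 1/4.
0.4659 - 0.1237i - 0.3841j + 0.7875k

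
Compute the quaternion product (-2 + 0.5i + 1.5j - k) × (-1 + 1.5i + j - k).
-1.25 - 4i - 4.5j + 1.25k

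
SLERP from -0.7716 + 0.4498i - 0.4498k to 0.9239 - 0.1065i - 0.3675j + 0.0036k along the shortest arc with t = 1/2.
-0.9031 + 0.2963i + 0.1957j - 0.2415k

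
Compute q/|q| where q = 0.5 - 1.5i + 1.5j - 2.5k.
0.1508 - 0.4523i + 0.4523j - 0.7538k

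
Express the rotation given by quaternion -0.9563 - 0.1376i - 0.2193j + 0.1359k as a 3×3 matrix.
[[0.8669, 0.3203, 0.382], [-0.1996, 0.9252, -0.3228], [-0.4568, 0.2036, 0.8659]]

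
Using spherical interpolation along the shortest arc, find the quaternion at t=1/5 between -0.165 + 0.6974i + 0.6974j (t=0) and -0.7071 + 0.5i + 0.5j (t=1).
-0.2857 + 0.6776i + 0.6776j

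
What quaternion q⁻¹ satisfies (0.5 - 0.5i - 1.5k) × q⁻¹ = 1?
0.1818 + 0.1818i + 0.5455k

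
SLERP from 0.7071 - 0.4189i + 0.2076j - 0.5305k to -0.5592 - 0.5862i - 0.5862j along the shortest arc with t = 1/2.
0.7941 + 0.1049i + 0.4978j - 0.3327k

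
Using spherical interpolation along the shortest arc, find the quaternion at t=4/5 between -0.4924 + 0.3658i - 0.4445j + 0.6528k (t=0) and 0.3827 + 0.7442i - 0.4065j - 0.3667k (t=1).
0.2118 + 0.8146i - 0.5194j - 0.1478k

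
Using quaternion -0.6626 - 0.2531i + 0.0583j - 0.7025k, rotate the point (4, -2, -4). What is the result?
(0.832, 5.505, -2.236)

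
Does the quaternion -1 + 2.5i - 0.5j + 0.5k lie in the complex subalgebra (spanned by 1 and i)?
No. The quaternion -1 + 2.5i - 0.5j + 0.5k has j-coefficient y = -0.5 and k-coefficient z = 0.5, not both zero, so it does not lie in the complex subalgebra spanned by 1 and i.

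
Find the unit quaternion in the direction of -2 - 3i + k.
-0.5345 - 0.8018i + 0.2673k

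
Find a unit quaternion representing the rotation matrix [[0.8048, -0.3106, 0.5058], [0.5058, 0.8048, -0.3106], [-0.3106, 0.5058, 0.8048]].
0.9239 + 0.2209i + 0.2209j + 0.2209k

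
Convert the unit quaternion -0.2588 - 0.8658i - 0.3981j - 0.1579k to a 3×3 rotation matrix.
[[0.6332, 0.6076, 0.4795], [0.7711, -0.5491, -0.3224], [0.0674, 0.5739, -0.8162]]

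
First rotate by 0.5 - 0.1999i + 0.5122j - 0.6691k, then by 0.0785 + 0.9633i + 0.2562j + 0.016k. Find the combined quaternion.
0.1113 + 0.2863i + 0.8097j + 0.5001k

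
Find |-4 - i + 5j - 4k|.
√58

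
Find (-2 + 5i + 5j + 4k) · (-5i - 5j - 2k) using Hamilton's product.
58 + 20i + 4k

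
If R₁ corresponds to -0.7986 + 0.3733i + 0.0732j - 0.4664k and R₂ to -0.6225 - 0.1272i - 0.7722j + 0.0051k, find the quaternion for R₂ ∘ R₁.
0.6035 + 0.229i + 0.5137j + 0.5652k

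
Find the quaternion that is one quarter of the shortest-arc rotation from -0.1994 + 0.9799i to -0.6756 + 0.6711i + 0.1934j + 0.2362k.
-0.3353 + 0.9386i + 0.0518j + 0.0632k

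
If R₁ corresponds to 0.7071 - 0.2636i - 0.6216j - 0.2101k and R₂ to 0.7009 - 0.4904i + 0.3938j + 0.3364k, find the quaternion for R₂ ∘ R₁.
0.6818 - 0.4052i - 0.3489j + 0.4992k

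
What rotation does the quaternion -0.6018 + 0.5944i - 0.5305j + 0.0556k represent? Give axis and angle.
axis = (0.7443, -0.6643, 0.0696), θ = 254°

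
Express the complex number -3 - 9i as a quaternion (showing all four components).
-3 - 9i + 0j + 0k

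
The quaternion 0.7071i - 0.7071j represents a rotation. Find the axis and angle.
axis = (√2/2, -√2/2, 0), θ = π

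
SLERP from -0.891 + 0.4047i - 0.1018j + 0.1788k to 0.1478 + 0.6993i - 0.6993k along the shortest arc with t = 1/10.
-0.854 + 0.5059i - 0.1002j + 0.0683k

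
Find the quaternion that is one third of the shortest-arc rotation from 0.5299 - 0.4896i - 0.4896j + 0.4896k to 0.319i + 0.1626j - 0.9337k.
0.3759 - 0.4646i - 0.4071j + 0.6907k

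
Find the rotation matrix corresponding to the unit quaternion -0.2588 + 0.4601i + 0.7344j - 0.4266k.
[[-0.4427, 0.455, -0.7727], [0.8966, 0.2126, -0.3884], [-0.0124, -0.8647, -0.5021]]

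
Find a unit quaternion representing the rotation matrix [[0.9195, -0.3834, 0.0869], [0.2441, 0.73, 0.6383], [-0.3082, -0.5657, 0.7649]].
0.9239 - 0.3258i + 0.1069j + 0.1698k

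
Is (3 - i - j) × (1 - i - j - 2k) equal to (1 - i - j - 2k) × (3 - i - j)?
No: pq = 1 - 2i - 6j - 6k ≠ 1 - 6i - 2j - 6k = qp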